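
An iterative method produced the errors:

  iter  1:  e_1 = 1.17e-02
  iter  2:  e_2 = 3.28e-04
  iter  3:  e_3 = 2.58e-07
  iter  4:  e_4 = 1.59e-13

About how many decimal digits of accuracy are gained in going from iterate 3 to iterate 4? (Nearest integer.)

6

Digits gained ≈ log₁₀(e_3/e_4) = log₁₀(2.58e-07/1.59e-13) = log₁₀(1.62264e+06) ≈ 6.210.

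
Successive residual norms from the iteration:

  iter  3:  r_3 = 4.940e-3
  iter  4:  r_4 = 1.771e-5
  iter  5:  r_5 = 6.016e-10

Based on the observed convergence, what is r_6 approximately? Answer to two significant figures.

4.1e-18

First estimate the order: p ≈ ln(r_5/r_4) / ln(r_4/r_3) = ln(6.016e-10/1.771e-5)/ln(1.771e-5/4.940e-3) = ln(3.39695e-05)/ln(0.00358502) ≈ 1.8274.
Then r_6 ≈ r_5·(r_5/r_4)^p = 6.016e-10·(3.39695e-05)^1.8274 = 6.016e-10·6.81573e-09 ≈ 4.1e-18.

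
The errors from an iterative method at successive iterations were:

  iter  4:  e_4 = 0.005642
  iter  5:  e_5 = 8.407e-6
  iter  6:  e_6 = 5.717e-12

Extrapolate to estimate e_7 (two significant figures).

2.0e-25

First estimate the order: p ≈ ln(e_6/e_5) / ln(e_5/e_4) = ln(5.717e-12/8.407e-6)/ln(8.407e-6/0.005642) = ln(6.80029e-07)/ln(0.00149007) ≈ 2.1818.
Then e_7 ≈ e_6·(e_6/e_5)^p = 5.717e-12·(6.80029e-07)^2.1818 = 5.717e-12·3.49791e-14 ≈ 2e-25.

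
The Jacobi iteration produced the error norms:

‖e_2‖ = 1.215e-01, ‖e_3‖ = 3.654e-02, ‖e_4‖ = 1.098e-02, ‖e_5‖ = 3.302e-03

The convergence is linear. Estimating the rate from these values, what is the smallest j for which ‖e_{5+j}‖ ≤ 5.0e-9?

Rate ρ ≈ ‖e_5‖/‖e_4‖ = 3.302e-03/1.098e-02 = 0.3007.
After j more steps, ‖e_{5+j}‖ ≈ 3.302e-03·ρ^j; need ρ^j ≤ 5.0e-9/3.302e-03 = 1.51423e-06.
j ≥ ln(1.51423e-06)/ln(0.3007) = -13.4006/-1.20164 = 11.152.
So 12 more iterations are needed.

12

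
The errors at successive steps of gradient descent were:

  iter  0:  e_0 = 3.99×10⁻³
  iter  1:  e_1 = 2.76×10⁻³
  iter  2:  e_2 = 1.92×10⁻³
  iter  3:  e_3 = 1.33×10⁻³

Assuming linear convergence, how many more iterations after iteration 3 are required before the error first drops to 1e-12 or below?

58

Rate ρ ≈ e_3/e_2 = 1.33×10⁻³/1.92×10⁻³ = 0.6927.
After j more steps, e_{3+j} ≈ 1.33×10⁻³·ρ^j; need ρ^j ≤ 1e-12/1.33×10⁻³ = 7.5188e-10.
j ≥ ln(7.5188e-10)/ln(0.6927) = -21.0084/-0.36716 = 57.219.
So 58 more iterations are needed.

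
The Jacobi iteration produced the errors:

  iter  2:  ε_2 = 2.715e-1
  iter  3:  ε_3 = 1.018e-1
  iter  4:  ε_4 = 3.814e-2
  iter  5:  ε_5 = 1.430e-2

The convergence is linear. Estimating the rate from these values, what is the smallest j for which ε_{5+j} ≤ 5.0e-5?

6

Rate ρ ≈ ε_5/ε_4 = 1.430e-2/3.814e-2 = 0.3749.
After j more steps, ε_{5+j} ≈ 1.430e-2·ρ^j; need ρ^j ≤ 5.0e-5/1.430e-2 = 0.0034965.
j ≥ ln(0.0034965)/ln(0.3749) = -5.6560/-0.98110 = 5.765.
So 6 more iterations are needed.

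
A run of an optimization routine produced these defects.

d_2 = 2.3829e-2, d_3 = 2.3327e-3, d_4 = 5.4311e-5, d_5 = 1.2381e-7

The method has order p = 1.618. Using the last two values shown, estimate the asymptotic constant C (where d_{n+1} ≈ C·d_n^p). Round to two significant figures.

C ≈ d_5 / d_4^1.618
  = 1.2381e-7 / (5.4311e-5)^1.618
  = 1.2381e-7 / 1.25617e-07 ≈ 0.98561

0.99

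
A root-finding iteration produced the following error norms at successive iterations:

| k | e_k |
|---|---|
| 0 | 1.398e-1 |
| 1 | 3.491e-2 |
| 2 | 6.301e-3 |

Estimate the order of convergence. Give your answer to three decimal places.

1.234

p ≈ ln(e_2/e_1) / ln(e_1/e_0)
  = ln(6.301e-3/3.491e-2) / ln(3.491e-2/1.398e-1)
  = ln(0.180493) / ln(0.249714)
  = -1.712063 / -1.387439 ≈ 1.233974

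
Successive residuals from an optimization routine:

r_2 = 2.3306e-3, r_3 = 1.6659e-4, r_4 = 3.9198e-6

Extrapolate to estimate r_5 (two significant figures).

1.9e-8

First estimate the order: p ≈ ln(r_4/r_3) / ln(r_3/r_2) = ln(3.9198e-6/1.6659e-4)/ln(1.6659e-4/2.3306e-3) = ln(0.0235296)/ln(0.0714794) ≈ 1.4212.
Then r_5 ≈ r_4·(r_4/r_3)^p = 3.9198e-6·(0.0235296)^1.4212 = 3.9198e-6·0.00484996 ≈ 1.901e-08.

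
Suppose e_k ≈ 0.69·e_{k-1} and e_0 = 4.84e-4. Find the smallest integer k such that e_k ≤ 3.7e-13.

57

After k steps, e_k ≈ 4.84e-4·0.69^k.
Need 0.69^k ≤ 3.7e-13/4.84e-4 = 7.64463e-10.
k ≥ ln(7.64463e-10)/ln(0.69) = -20.9918/-0.37106 = 56.573.
Smallest integer k = 57.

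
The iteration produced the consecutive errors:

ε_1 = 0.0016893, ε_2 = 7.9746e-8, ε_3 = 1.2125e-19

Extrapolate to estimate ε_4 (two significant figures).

6.3e-52

First estimate the order: p ≈ ln(ε_3/ε_2) / ln(ε_2/ε_1) = ln(1.2125e-19/7.9746e-8)/ln(7.9746e-8/0.0016893) = ln(1.52045e-12)/ln(4.72065e-05) ≈ 2.7319.
Then ε_4 ≈ ε_3·(ε_3/ε_2)^p = 1.2125e-19·(1.52045e-12)^2.7319 = 1.2125e-19·5.18e-33 ≈ 6.281e-52.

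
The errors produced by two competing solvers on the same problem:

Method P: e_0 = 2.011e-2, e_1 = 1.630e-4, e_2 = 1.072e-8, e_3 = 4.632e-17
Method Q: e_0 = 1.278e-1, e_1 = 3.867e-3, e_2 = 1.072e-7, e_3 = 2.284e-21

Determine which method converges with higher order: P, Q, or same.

Method P: p ≈ ln(4.632e-17/1.072e-8)/ln(1.072e-8/1.630e-4) ≈ 2.00.
Method Q: p ≈ ln(2.284e-21/1.072e-7)/ln(1.072e-7/3.867e-3) ≈ 3.00.
Method Q has the higher order (≈3.0 vs ≈2.0).

Q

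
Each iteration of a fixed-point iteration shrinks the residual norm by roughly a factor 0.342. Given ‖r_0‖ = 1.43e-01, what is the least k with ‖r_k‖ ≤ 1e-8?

After k steps, ‖r_k‖ ≈ 1.43e-01·0.342^k.
Need 0.342^k ≤ 1e-8/1.43e-01 = 6.99301e-08.
k ≥ ln(6.99301e-08)/ln(0.342) = -16.4758/-1.07294 = 15.356.
Smallest integer k = 16.

16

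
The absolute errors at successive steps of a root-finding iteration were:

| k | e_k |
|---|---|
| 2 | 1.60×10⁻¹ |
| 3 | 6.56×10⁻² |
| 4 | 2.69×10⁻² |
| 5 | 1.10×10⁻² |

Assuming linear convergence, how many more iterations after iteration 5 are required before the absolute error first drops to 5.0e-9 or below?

Rate ρ ≈ e_5/e_4 = 1.10×10⁻²/2.69×10⁻² = 0.4089.
After j more steps, e_{5+j} ≈ 1.10×10⁻²·ρ^j; need ρ^j ≤ 5.0e-9/1.10×10⁻² = 4.54545e-07.
j ≥ ln(4.54545e-07)/ln(0.4089) = -14.6040/-0.89428 = 16.330.
So 17 more iterations are needed.

17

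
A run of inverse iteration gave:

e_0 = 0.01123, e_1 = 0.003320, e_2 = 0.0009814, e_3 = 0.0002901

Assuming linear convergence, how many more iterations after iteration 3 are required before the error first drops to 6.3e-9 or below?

Rate ρ ≈ e_3/e_2 = 0.0002901/0.0009814 = 0.2956.
After j more steps, e_{3+j} ≈ 0.0002901·ρ^j; need ρ^j ≤ 6.3e-9/0.0002901 = 2.17166e-05.
j ≥ ln(2.17166e-05)/ln(0.2956) = -10.7374/-1.21875 = 8.810.
So 9 more iterations are needed.

9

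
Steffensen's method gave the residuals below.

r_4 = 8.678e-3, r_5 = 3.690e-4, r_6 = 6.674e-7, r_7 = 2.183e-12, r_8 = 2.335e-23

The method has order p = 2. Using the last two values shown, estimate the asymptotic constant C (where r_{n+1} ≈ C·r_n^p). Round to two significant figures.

4.9

C ≈ r_8 / r_7^2
  = 2.335e-23 / (2.183e-12)^2
  = 2.335e-23 / 4.76549e-24 ≈ 4.8998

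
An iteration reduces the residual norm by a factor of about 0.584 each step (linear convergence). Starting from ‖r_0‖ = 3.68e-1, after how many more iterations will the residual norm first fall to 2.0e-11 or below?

44

After k steps, ‖r_k‖ ≈ 3.68e-1·0.584^k.
Need 0.584^k ≤ 2.0e-11/3.68e-1 = 5.43478e-11.
k ≥ ln(5.43478e-11)/ln(0.584) = -23.6356/-0.53785 = 43.945.
Smallest integer k = 44.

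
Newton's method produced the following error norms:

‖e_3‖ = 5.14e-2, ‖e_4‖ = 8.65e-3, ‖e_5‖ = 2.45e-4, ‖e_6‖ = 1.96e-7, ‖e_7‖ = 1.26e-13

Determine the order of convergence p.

Consecutive ratios: ‖e_7‖/‖e_6‖ = 1.26e-13/1.96e-7 = 6.42857e-07, ‖e_6‖/‖e_5‖ = 1.96e-7/2.45e-4 = 0.0008.
p ≈ ln(6.42857e-07)/ln(0.0008) = -14.2573/-7.1309 ≈ 2.00.
So the convergence is quadratic (order 2).

2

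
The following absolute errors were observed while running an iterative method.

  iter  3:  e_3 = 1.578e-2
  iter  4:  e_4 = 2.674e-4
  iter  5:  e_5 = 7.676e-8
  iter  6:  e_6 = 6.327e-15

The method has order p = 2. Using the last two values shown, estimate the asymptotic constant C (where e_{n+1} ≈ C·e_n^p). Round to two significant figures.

1.1

C ≈ e_6 / e_5^2
  = 6.327e-15 / (7.676e-8)^2
  = 6.327e-15 / 5.8921e-15 ≈ 1.0738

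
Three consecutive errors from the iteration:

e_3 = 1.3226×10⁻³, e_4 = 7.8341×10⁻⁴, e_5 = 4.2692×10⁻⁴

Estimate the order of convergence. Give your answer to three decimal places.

1.159

p ≈ ln(e_5/e_4) / ln(e_4/e_3)
  = ln(4.2692×10⁻⁴/7.8341×10⁻⁴) / ln(7.8341×10⁻⁴/1.3226×10⁻³)
  = ln(0.544951) / ln(0.592326)
  = -0.607059 / -0.523698 ≈ 1.159178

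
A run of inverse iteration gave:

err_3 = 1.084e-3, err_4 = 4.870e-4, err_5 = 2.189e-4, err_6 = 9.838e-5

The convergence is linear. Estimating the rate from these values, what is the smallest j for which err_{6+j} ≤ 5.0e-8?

Rate ρ ≈ err_6/err_5 = 9.838e-5/2.189e-4 = 0.4494.
After j more steps, err_{6+j} ≈ 9.838e-5·ρ^j; need ρ^j ≤ 5.0e-8/9.838e-5 = 0.000508233.
j ≥ ln(0.000508233)/ln(0.4494) = -7.5846/-0.79984 = 9.483.
So 10 more iterations are needed.

10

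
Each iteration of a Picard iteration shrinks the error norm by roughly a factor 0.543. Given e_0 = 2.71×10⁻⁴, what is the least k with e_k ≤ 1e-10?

25

After k steps, e_k ≈ 2.71×10⁻⁴·0.543^k.
Need 0.543^k ≤ 1e-10/2.71×10⁻⁴ = 3.69004e-07.
k ≥ ln(3.69004e-07)/ln(0.543) = -14.8125/-0.61065 = 24.257.
Smallest integer k = 25.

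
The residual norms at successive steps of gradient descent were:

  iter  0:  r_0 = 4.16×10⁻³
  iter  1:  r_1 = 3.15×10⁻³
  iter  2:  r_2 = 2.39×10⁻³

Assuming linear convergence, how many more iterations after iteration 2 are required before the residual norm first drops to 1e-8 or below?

45

Rate ρ ≈ r_2/r_1 = 2.39×10⁻³/3.15×10⁻³ = 0.7587.
After j more steps, r_{2+j} ≈ 2.39×10⁻³·ρ^j; need ρ^j ≤ 1e-8/2.39×10⁻³ = 4.1841e-06.
j ≥ ln(4.1841e-06)/ln(0.7587) = -12.3842/-0.27615 = 44.846.
So 45 more iterations are needed.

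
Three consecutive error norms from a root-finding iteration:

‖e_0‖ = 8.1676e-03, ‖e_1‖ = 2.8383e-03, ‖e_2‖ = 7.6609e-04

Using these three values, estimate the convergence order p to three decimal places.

p ≈ ln(‖e_2‖/‖e_1‖) / ln(‖e_1‖/‖e_0‖)
  = ln(7.6609e-04/2.8383e-03) / ln(2.8383e-03/8.1676e-03)
  = ln(0.269912) / ln(0.347507)
  = -1.309659 / -1.056970 ≈ 1.239069

1.239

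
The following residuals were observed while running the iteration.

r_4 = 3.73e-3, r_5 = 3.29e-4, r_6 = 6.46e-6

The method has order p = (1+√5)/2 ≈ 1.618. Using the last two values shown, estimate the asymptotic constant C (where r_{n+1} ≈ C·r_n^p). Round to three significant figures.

2.79

C ≈ r_6 / r_5^1.618
  = 6.46e-6 / (3.29e-4)^1.618
  = 6.46e-6 / 2.31645e-06 ≈ 2.7887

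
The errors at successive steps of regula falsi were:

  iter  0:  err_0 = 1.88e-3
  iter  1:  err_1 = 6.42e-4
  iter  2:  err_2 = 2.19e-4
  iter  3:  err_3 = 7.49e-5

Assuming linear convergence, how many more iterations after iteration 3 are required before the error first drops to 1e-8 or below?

9

Rate ρ ≈ err_3/err_2 = 7.49e-5/2.19e-4 = 0.3420.
After j more steps, err_{3+j} ≈ 7.49e-5·ρ^j; need ρ^j ≤ 1e-8/7.49e-5 = 0.000133511.
j ≥ ln(0.000133511)/ln(0.3420) = -8.9213/-1.07294 = 8.315.
So 9 more iterations are needed.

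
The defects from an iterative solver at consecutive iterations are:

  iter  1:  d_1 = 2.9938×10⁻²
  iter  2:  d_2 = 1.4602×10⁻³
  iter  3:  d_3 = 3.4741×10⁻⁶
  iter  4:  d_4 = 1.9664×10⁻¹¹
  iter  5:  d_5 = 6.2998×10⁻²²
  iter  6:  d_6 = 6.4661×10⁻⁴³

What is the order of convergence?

Consecutive ratios: d_6/d_5 = 6.4661×10⁻⁴³/6.2998×10⁻²² = 1.0264e-21, d_5/d_4 = 6.2998×10⁻²²/1.9664×10⁻¹¹ = 3.20372e-11.
p ≈ ln(1.0264e-21)/ln(3.20372e-11) = -48.3282/-24.1641 ≈ 2.00.
So the convergence is quadratic (order 2).

2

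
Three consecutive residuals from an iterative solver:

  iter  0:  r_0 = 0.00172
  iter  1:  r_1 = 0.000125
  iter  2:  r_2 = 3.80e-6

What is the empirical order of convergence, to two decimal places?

1.33

p ≈ ln(r_2/r_1) / ln(r_1/r_0)
  = ln(3.80e-6/0.000125) / ln(0.000125/0.00172)
  = ln(0.0304) / ln(0.0726744)
  = -3.49331 / -2.62177 ≈ 1.33242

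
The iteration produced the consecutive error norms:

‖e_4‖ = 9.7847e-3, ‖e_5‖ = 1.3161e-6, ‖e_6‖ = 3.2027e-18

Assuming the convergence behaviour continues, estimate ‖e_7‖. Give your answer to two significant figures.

4.6e-53

First estimate the order: p ≈ ln(‖e_6‖/‖e_5‖) / ln(‖e_5‖/‖e_4‖) = ln(3.2027e-18/1.3161e-6)/ln(1.3161e-6/9.7847e-3) = ln(2.43348e-12)/ln(0.000134506) ≈ 3.0000.
Then ‖e_7‖ ≈ ‖e_6‖·(‖e_6‖/‖e_5‖)^p = 3.2027e-18·(2.43348e-12)^3.0000 = 3.2027e-18·1.44106e-35 ≈ 4.615e-53.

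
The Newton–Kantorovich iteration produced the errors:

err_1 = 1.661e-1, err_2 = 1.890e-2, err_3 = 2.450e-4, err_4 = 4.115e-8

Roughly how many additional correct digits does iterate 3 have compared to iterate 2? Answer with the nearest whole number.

2

Digits gained ≈ log₁₀(err_2/err_3) = log₁₀(1.890e-2/2.450e-4) = log₁₀(77.1429) ≈ 1.887.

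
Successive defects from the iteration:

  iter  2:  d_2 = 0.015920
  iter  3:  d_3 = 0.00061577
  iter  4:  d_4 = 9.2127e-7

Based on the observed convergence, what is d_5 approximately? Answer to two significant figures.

2.1e-12

First estimate the order: p ≈ ln(d_4/d_3) / ln(d_3/d_2) = ln(9.2127e-7/0.00061577)/ln(0.00061577/0.015920) = ln(0.00149613)/ln(0.038679) ≈ 2.0000.
Then d_5 ≈ d_4·(d_4/d_3)^p = 9.2127e-7·(0.00149613)^2.0000 = 9.2127e-7·2.2384e-06 ≈ 2.062e-12.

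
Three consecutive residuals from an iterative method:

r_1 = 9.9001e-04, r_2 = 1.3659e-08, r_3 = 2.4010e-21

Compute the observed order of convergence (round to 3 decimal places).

2.624

p ≈ ln(r_3/r_2) / ln(r_2/r_1)
  = ln(2.4010e-21/1.3659e-08) / ln(1.3659e-08/9.9001e-04)
  = ln(1.75782e-13) / ln(1.37968e-05)
  = -29.369532 / -11.191074 ≈ 2.624371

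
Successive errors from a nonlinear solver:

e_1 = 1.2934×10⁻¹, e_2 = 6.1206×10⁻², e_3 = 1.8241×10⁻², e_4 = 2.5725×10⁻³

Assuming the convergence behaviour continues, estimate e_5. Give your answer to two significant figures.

1.1e-4

First estimate the order: p ≈ ln(e_4/e_3) / ln(e_3/e_2) = ln(2.5725×10⁻³/1.8241×10⁻²)/ln(1.8241×10⁻²/6.1206×10⁻²) = ln(0.141028)/ln(0.298026) ≈ 1.6181.
Then e_5 ≈ e_4·(e_4/e_3)^p = 2.5725×10⁻³·(0.141028)^1.6181 = 2.5725×10⁻³·0.0420234 ≈ 0.0001081.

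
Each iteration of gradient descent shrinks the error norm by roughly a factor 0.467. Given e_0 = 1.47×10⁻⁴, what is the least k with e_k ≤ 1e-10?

19

After k steps, e_k ≈ 1.47×10⁻⁴·0.467^k.
Need 0.467^k ≤ 1e-10/1.47×10⁻⁴ = 6.80272e-07.
k ≥ ln(6.80272e-07)/ln(0.467) = -14.2008/-0.76143 = 18.650.
Smallest integer k = 19.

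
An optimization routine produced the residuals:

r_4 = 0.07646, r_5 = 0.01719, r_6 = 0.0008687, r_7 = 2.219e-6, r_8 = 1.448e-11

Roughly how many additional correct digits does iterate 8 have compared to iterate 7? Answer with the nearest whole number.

Digits gained ≈ log₁₀(r_7/r_8) = log₁₀(2.219e-6/1.448e-11) = log₁₀(153246) ≈ 5.185.

5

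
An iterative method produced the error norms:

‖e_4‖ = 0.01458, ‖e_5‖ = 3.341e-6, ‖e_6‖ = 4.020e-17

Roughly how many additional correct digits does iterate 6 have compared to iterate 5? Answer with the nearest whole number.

Digits gained ≈ log₁₀(‖e_5‖/‖e_6‖) = log₁₀(3.341e-6/4.020e-17) = log₁₀(8.31095e+10) ≈ 10.920.

11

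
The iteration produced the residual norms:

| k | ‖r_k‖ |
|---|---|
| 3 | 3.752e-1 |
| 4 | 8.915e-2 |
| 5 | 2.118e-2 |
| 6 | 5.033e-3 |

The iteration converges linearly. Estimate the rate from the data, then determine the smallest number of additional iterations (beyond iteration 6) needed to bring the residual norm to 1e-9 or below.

11

Rate ρ ≈ ‖r_6‖/‖r_5‖ = 5.033e-3/2.118e-2 = 0.2376.
After j more steps, ‖r_{6+j}‖ ≈ 5.033e-3·ρ^j; need ρ^j ≤ 1e-9/5.033e-3 = 1.98689e-07.
j ≥ ln(1.98689e-07)/ln(0.2376) = -15.4315/-1.43717 = 10.737.
So 11 more iterations are needed.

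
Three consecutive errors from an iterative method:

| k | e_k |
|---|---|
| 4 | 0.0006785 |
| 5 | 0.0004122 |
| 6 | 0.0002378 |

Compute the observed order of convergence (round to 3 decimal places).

1.104

p ≈ ln(e_6/e_5) / ln(e_5/e_4)
  = ln(0.0002378/0.0004122) / ln(0.0004122/0.0006785)
  = ln(0.576904) / ln(0.607517)
  = -0.550079 / -0.498375 ≈ 1.103745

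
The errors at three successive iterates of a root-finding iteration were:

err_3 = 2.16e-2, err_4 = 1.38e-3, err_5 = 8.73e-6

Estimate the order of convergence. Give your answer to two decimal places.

p ≈ ln(err_5/err_4) / ln(err_4/err_3)
  = ln(8.73e-6/1.38e-3) / ln(1.38e-3/2.16e-2)
  = ln(0.00632609) / ln(0.0638889)
  = -5.06307 / -2.75061 ≈ 1.84071

1.84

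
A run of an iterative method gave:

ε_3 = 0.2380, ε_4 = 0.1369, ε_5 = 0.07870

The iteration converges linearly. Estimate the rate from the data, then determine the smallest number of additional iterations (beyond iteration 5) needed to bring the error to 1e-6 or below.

Rate ρ ≈ ε_5/ε_4 = 0.07870/0.1369 = 0.5749.
After j more steps, ε_{5+j} ≈ 0.07870·ρ^j; need ρ^j ≤ 1e-6/0.07870 = 1.27065e-05.
j ≥ ln(1.27065e-05)/ln(0.5749) = -11.2734/-0.55356 = 20.365.
So 21 more iterations are needed.

21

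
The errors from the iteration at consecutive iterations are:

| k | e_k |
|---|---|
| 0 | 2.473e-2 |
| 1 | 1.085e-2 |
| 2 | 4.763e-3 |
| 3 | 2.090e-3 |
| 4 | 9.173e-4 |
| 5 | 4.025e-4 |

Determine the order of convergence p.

Consecutive ratios: e_5/e_4 = 4.025e-4/9.173e-4 = 0.438788, e_4/e_3 = 9.173e-4/2.090e-3 = 0.4389.
p ≈ ln(0.438788)/ln(0.4389) = -0.8237/-0.8235 ≈ 1.00.
So the convergence is linear (order 1).

1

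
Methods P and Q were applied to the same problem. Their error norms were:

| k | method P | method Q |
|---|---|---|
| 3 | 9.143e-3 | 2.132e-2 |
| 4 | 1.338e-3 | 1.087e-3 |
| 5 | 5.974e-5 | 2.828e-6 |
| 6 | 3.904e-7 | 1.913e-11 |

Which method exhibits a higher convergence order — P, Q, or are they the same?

Method P: p ≈ ln(3.904e-7/5.974e-5)/ln(5.974e-5/1.338e-3) ≈ 1.62.
Method Q: p ≈ ln(1.913e-11/2.828e-6)/ln(2.828e-6/1.087e-3) ≈ 2.00.
Method Q has the higher order (≈2.0 vs ≈1.6).

Q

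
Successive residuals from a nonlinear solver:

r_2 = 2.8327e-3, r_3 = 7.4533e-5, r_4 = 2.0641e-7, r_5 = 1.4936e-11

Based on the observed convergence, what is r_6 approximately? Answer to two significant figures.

First estimate the order: p ≈ ln(r_5/r_4) / ln(r_4/r_3) = ln(1.4936e-11/2.0641e-7)/ln(2.0641e-7/7.4533e-5) = ln(7.23608e-05)/ln(0.00276938) ≈ 1.6189.
Then r_6 ≈ r_5·(r_5/r_4)^p = 1.4936e-11·(7.23608e-05)^1.6189 = 1.4936e-11·1.9813e-07 ≈ 2.959e-18.

3.0e-18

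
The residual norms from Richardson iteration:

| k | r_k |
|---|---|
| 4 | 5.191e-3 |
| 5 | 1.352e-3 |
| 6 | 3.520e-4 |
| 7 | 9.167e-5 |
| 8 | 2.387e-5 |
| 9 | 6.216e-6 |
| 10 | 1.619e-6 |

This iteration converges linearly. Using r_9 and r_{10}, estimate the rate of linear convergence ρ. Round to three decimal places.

0.260

ρ ≈ r_{10}/r_9 = 1.619e-6/6.216e-6 = 0.26046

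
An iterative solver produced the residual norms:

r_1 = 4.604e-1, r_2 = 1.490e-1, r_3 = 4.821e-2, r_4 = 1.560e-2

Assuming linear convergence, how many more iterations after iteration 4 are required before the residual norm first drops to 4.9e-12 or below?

20

Rate ρ ≈ r_4/r_3 = 1.560e-2/4.821e-2 = 0.3236.
After j more steps, r_{4+j} ≈ 1.560e-2·ρ^j; need ρ^j ≤ 4.9e-12/1.560e-2 = 3.14103e-10.
j ≥ ln(3.14103e-10)/ln(0.3236) = -21.8813/-1.12825 = 19.394.
So 20 more iterations are needed.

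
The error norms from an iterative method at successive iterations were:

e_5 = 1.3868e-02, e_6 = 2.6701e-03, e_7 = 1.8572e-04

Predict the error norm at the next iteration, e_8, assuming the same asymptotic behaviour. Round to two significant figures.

First estimate the order: p ≈ ln(e_7/e_6) / ln(e_6/e_5) = ln(1.8572e-04/2.6701e-03)/ln(2.6701e-03/1.3868e-02) = ln(0.0695554)/ln(0.192537) ≈ 1.6180.
Then e_8 ≈ e_7·(e_7/e_6)^p = 1.8572e-04·(0.0695554)^1.6180 = 1.8572e-04·0.0133934 ≈ 2.487e-06.

2.5e-6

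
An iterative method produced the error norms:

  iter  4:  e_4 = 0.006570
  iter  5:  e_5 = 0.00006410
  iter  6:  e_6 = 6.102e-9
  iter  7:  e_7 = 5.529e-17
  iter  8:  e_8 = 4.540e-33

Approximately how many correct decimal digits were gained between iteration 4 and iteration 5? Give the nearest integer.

Digits gained ≈ log₁₀(e_4/e_5) = log₁₀(0.006570/0.00006410) = log₁₀(102.496) ≈ 2.011.

2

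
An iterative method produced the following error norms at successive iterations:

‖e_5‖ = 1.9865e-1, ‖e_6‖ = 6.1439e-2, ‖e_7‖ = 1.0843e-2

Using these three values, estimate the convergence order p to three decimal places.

p ≈ ln(‖e_7‖/‖e_6‖) / ln(‖e_6‖/‖e_5‖)
  = ln(1.0843e-2/6.1439e-2) / ln(6.1439e-2/1.9865e-1)
  = ln(0.176484) / ln(0.309283)
  = -1.734525 / -1.173499 ≈ 1.478080

1.478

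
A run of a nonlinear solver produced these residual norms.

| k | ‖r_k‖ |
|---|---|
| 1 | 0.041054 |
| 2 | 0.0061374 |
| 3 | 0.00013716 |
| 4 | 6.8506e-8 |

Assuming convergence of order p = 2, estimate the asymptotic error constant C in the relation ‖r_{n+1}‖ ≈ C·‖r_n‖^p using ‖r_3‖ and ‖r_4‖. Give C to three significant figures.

3.64

C ≈ ‖r_4‖ / ‖r_3‖^2
  = 6.8506e-8 / (0.00013716)^2
  = 6.8506e-8 / 1.88129e-08 ≈ 3.6414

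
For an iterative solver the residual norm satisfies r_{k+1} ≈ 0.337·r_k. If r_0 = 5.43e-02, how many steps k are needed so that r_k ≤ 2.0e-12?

After k steps, r_k ≈ 5.43e-02·0.337^k.
Need 0.337^k ≤ 2.0e-12/5.43e-02 = 3.68324e-11.
k ≥ ln(3.68324e-11)/ln(0.337) = -24.0246/-1.08767 = 22.088.
Smallest integer k = 23.

23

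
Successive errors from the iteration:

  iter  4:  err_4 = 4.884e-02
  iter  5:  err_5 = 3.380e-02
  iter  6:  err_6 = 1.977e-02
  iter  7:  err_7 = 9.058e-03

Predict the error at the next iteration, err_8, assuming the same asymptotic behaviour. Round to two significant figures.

2.9e-3

First estimate the order: p ≈ ln(err_7/err_6) / ln(err_6/err_5) = ln(9.058e-03/1.977e-02)/ln(1.977e-02/3.380e-02) = ln(0.458169)/ln(0.584911) ≈ 1.4554.
Then err_8 ≈ err_7·(err_7/err_6)^p = 9.058e-03·(0.458169)^1.4554 = 9.058e-03·0.321112 ≈ 0.002909.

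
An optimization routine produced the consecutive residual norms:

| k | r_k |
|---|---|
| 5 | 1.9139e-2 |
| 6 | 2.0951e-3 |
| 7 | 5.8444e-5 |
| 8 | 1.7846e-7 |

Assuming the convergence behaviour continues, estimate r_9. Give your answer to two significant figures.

1.5e-11

First estimate the order: p ≈ ln(r_8/r_7) / ln(r_7/r_6) = ln(1.7846e-7/5.8444e-5)/ln(5.8444e-5/2.0951e-3) = ln(0.00305352)/ln(0.0278956) ≈ 1.6180.
Then r_9 ≈ r_8·(r_8/r_7)^p = 1.7846e-7·(0.00305352)^1.6180 = 1.7846e-7·8.51937e-05 ≈ 1.52e-11.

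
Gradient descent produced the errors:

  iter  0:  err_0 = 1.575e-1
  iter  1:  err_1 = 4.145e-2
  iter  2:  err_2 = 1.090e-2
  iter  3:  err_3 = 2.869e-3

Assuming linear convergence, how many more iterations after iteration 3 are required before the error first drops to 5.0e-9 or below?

Rate ρ ≈ err_3/err_2 = 2.869e-3/1.090e-2 = 0.2632.
After j more steps, err_{3+j} ≈ 2.869e-3·ρ^j; need ρ^j ≤ 5.0e-9/2.869e-3 = 1.74277e-06.
j ≥ ln(1.74277e-06)/ln(0.2632) = -13.2600/-1.33484 = 9.934.
So 10 more iterations are needed.

10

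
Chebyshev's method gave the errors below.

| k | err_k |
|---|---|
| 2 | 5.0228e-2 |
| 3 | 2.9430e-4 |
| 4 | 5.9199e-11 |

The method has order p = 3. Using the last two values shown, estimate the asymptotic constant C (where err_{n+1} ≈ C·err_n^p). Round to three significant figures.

C ≈ err_4 / err_3^3
  = 5.9199e-11 / (2.9430e-4)^3
  = 5.9199e-11 / 2.54901e-11 ≈ 2.3224

2.32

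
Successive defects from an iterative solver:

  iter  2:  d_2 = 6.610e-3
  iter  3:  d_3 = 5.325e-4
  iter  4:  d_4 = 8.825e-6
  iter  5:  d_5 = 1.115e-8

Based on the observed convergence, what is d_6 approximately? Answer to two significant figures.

First estimate the order: p ≈ ln(d_5/d_4) / ln(d_4/d_3) = ln(1.115e-8/8.825e-6)/ln(8.825e-6/5.325e-4) = ln(0.00126346)/ln(0.0165728) ≈ 1.6278.
Then d_6 ≈ d_5·(d_5/d_4)^p = 1.115e-8·(0.00126346)^1.6278 = 1.115e-8·1.91391e-05 ≈ 2.134e-13.

2.1e-13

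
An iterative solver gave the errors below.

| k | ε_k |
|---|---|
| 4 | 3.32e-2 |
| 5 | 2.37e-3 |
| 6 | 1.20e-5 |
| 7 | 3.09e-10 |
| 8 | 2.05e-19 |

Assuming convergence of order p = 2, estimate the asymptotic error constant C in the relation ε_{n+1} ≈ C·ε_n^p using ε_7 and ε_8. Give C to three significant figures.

2.15

C ≈ ε_8 / ε_7^2
  = 2.05e-19 / (3.09e-10)^2
  = 2.05e-19 / 9.5481e-20 ≈ 2.147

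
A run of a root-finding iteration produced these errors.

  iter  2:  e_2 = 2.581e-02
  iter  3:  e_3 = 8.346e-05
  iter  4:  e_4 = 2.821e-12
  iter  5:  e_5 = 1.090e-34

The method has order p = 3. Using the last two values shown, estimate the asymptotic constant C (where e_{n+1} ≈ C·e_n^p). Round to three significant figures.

4.86

C ≈ e_5 / e_4^3
  = 1.090e-34 / (2.821e-12)^3
  = 1.090e-34 / 2.24496e-35 ≈ 4.8553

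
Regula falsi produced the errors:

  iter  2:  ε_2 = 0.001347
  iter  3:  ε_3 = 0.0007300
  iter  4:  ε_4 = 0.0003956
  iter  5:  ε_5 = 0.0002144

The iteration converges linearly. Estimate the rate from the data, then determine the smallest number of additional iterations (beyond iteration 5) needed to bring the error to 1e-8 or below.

Rate ρ ≈ ε_5/ε_4 = 0.0002144/0.0003956 = 0.5420.
After j more steps, ε_{5+j} ≈ 0.0002144·ρ^j; need ρ^j ≤ 1e-8/0.0002144 = 4.66418e-05.
j ≥ ln(4.66418e-05)/ln(0.5420) = -9.9730/-0.61249 = 16.283.
So 17 more iterations are needed.

17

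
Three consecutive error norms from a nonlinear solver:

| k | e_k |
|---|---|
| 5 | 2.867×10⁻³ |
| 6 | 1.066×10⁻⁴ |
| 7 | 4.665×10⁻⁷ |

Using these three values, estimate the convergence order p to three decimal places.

1.650

p ≈ ln(e_7/e_6) / ln(e_6/e_5)
  = ln(4.665×10⁻⁷/1.066×10⁻⁴) / ln(1.066×10⁻⁴/2.867×10⁻³)
  = ln(0.00437617) / ln(0.0371817)
  = -5.431581 / -3.291939 ≈ 1.649964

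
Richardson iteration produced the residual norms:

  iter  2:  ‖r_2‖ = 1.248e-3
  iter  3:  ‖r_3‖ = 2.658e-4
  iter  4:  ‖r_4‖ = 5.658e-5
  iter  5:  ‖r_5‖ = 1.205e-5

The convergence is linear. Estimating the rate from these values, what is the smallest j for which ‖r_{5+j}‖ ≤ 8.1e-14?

Rate ρ ≈ ‖r_5‖/‖r_4‖ = 1.205e-5/5.658e-5 = 0.2130.
After j more steps, ‖r_{5+j}‖ ≈ 1.205e-5·ρ^j; need ρ^j ≤ 8.1e-14/1.205e-5 = 6.72199e-09.
j ≥ ln(6.72199e-09)/ln(0.2130) = -18.8179/-1.54646 = 12.168.
So 13 more iterations are needed.

13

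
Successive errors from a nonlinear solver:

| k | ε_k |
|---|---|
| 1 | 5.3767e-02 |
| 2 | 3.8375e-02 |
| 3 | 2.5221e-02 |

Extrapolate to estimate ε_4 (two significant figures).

First estimate the order: p ≈ ln(ε_3/ε_2) / ln(ε_2/ε_1) = ln(2.5221e-02/3.8375e-02)/ln(3.8375e-02/5.3767e-02) = ln(0.657225)/ln(0.713728) ≈ 1.2446.
Then ε_4 ≈ ε_3·(ε_3/ε_2)^p = 2.5221e-02·(0.657225)^1.2446 = 2.5221e-02·0.593099 ≈ 0.01496.

1.5e-2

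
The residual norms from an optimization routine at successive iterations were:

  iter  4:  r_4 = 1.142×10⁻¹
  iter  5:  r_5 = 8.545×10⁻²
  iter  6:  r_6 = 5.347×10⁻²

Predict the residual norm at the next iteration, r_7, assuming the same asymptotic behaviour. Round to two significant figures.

First estimate the order: p ≈ ln(r_6/r_5) / ln(r_5/r_4) = ln(5.347×10⁻²/8.545×10⁻²)/ln(8.545×10⁻²/1.142×10⁻¹) = ln(0.625746)/ln(0.748249) ≈ 1.6165.
Then r_7 ≈ r_6·(r_6/r_5)^p = 5.347×10⁻²·(0.625746)^1.6165 = 5.347×10⁻²·0.468681 ≈ 0.02506.

2.5e-2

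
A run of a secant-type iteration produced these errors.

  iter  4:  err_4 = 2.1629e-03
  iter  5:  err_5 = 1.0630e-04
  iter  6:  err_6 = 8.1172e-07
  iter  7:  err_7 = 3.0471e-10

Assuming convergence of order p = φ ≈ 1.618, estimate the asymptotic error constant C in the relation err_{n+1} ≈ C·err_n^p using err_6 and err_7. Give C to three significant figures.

2.18

C ≈ err_7 / err_6^1.618
  = 3.0471e-10 / (8.1172e-07)^1.618
  = 3.0471e-10 / 1.39772e-10 ≈ 2.1801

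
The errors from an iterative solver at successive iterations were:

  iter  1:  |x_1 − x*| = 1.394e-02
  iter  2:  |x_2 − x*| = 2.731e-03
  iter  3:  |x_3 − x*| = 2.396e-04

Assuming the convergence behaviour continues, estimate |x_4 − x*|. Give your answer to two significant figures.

6.3e-6

First estimate the order: p ≈ ln(|x_3 − x*|/|x_2 − x*|) / ln(|x_2 − x*|/|x_1 − x*|) = ln(2.396e-04/2.731e-03)/ln(2.731e-03/1.394e-02) = ln(0.0877334)/ln(0.195911) ≈ 1.4928.
Then |x_4 − x*| ≈ |x_3 − x*|·(|x_3 − x*|/|x_2 − x*|)^p = 2.396e-04·(0.0877334)^1.4928 = 2.396e-04·0.0264458 ≈ 6.336e-06.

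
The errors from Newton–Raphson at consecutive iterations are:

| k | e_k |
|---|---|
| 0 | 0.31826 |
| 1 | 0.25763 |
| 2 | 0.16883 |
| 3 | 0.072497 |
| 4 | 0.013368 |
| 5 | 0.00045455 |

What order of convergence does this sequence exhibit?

2

Consecutive ratios: e_5/e_4 = 0.00045455/0.013368 = 0.0340028, e_4/e_3 = 0.013368/0.072497 = 0.184394.
p ≈ ln(0.0340028)/ln(0.184394) = -3.3813/-1.6907 ≈ 2.00.
So the convergence is quadratic (order 2).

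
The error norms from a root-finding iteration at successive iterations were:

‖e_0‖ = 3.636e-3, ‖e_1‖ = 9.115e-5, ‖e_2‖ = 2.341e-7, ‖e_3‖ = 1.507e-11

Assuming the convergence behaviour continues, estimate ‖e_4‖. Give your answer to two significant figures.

2.5e-18

First estimate the order: p ≈ ln(‖e_3‖/‖e_2‖) / ln(‖e_2‖/‖e_1‖) = ln(1.507e-11/2.341e-7)/ln(2.341e-7/9.115e-5) = ln(6.43742e-05)/ln(0.00256829) ≈ 1.6180.
Then ‖e_4‖ ≈ ‖e_3‖·(‖e_3‖/‖e_2‖)^p = 1.507e-11·(6.43742e-05)^1.6180 = 1.507e-11·1.65385e-07 ≈ 2.492e-18.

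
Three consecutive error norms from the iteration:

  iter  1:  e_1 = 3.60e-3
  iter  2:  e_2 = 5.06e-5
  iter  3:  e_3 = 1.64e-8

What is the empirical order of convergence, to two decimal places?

p ≈ ln(e_3/e_2) / ln(e_2/e_1)
  = ln(1.64e-8/5.06e-5) / ln(5.06e-5/3.60e-3)
  = ln(0.000324111) / ln(0.0140556)
  = -8.03442 / -4.26473 ≈ 1.88392

1.88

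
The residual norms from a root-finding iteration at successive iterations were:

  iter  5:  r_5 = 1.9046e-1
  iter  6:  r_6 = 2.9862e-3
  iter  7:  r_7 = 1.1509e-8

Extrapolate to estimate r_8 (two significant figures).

6.6e-25

First estimate the order: p ≈ ln(r_7/r_6) / ln(r_6/r_5) = ln(1.1509e-8/2.9862e-3)/ln(2.9862e-3/1.9046e-1) = ln(3.85406e-06)/ln(0.0156789) ≈ 3.0000.
Then r_8 ≈ r_7·(r_7/r_6)^p = 1.1509e-8·(3.85406e-06)^3.0000 = 1.1509e-8·5.72474e-17 ≈ 6.589e-25.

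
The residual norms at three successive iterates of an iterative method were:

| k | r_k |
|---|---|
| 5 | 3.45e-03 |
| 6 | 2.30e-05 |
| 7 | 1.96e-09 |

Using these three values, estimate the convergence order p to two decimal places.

p ≈ ln(r_7/r_6) / ln(r_6/r_5)
  = ln(1.96e-09/2.30e-05) / ln(2.30e-05/3.45e-03)
  = ln(8.52174e-05) / ln(0.00666667)
  = -9.37030 / -5.01063 ≈ 1.87008

1.87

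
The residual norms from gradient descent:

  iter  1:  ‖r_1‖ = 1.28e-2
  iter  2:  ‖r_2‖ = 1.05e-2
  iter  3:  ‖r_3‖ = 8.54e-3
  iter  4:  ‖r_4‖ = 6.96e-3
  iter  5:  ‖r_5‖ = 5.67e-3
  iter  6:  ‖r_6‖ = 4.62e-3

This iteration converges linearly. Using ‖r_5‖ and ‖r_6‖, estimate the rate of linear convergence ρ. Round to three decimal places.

0.815

ρ ≈ ‖r_6‖/‖r_5‖ = 4.62e-3/5.67e-3 = 0.81481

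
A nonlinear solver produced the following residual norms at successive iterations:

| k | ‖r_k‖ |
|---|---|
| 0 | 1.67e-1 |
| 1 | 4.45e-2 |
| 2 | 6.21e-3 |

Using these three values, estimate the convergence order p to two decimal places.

1.49

p ≈ ln(‖r_2‖/‖r_1‖) / ln(‖r_1‖/‖r_0‖)
  = ln(6.21e-3/4.45e-2) / ln(4.45e-2/1.67e-1)
  = ln(0.139551) / ln(0.266467)
  = -1.96933 / -1.32250 ≈ 1.48910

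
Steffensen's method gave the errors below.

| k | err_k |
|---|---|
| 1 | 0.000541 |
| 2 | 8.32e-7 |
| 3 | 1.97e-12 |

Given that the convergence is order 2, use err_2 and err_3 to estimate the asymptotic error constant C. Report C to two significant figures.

2.8

C ≈ err_3 / err_2^2
  = 1.97e-12 / (8.32e-7)^2
  = 1.97e-12 / 6.92224e-13 ≈ 2.8459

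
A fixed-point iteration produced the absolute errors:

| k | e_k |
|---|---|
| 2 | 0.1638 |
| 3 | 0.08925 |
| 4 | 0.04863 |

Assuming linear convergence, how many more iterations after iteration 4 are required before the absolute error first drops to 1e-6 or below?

Rate ρ ≈ e_4/e_3 = 0.04863/0.08925 = 0.5449.
After j more steps, e_{4+j} ≈ 0.04863·ρ^j; need ρ^j ≤ 1e-6/0.04863 = 2.05634e-05.
j ≥ ln(2.05634e-05)/ln(0.5449) = -10.7920/-0.60715 = 17.775.
So 18 more iterations are needed.

18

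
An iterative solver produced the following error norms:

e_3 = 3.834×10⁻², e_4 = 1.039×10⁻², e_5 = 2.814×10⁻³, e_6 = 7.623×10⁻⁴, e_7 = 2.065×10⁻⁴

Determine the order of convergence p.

Consecutive ratios: e_7/e_6 = 2.065×10⁻⁴/7.623×10⁻⁴ = 0.270891, e_6/e_5 = 7.623×10⁻⁴/2.814×10⁻³ = 0.270896.
p ≈ ln(0.270891)/ln(0.270896) = -1.3060/-1.3060 ≈ 1.00.
So the convergence is linear (order 1).

1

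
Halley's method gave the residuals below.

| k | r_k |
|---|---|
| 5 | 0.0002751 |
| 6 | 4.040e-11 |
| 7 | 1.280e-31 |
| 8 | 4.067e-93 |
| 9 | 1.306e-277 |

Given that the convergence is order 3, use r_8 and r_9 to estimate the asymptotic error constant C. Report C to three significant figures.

C ≈ r_9 / r_8^3
  = 1.306e-277 / (4.067e-93)^3
  = 1.306e-277 / 6.72702e-278 ≈ 1.9414

1.94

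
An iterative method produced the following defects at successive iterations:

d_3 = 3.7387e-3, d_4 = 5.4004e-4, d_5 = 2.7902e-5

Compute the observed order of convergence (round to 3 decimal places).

1.531

p ≈ ln(d_5/d_4) / ln(d_4/d_3)
  = ln(2.7902e-5/5.4004e-4) / ln(5.4004e-4/3.7387e-3)
  = ln(0.0516665) / ln(0.144446)
  = -2.962946 / -1.934850 ≈ 1.531357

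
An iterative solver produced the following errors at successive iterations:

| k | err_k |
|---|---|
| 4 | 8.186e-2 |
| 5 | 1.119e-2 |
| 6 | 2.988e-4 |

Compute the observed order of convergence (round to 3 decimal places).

1.821

p ≈ ln(err_6/err_5) / ln(err_5/err_4)
  = ln(2.988e-4/1.119e-2) / ln(1.119e-2/8.186e-2)
  = ln(0.0267024) / ln(0.136697)
  = -3.623002 / -1.989988 ≈ 1.820615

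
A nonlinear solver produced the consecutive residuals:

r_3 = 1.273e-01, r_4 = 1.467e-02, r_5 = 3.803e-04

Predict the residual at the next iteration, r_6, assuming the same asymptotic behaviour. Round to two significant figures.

First estimate the order: p ≈ ln(r_5/r_4) / ln(r_4/r_3) = ln(3.803e-04/1.467e-02)/ln(1.467e-02/1.273e-01) = ln(0.0259237)/ln(0.11524) ≈ 1.6904.
Then r_6 ≈ r_5·(r_5/r_4)^p = 3.803e-04·(0.0259237)^1.6904 = 3.803e-04·0.00208216 ≈ 7.918e-07.

7.9e-7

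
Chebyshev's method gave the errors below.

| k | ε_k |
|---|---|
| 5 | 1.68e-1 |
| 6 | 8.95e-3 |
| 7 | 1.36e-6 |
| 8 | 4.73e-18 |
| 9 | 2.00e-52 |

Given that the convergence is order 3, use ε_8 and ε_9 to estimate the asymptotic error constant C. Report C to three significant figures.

C ≈ ε_9 / ε_8^3
  = 2.00e-52 / (4.73e-18)^3
  = 2.00e-52 / 1.05824e-52 ≈ 1.8899

1.89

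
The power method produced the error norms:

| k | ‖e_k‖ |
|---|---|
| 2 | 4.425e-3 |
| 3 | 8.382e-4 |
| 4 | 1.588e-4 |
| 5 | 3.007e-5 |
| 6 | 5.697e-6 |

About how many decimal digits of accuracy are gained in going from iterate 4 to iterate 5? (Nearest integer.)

Digits gained ≈ log₁₀(‖e_4‖/‖e_5‖) = log₁₀(1.588e-4/3.007e-5) = log₁₀(5.28101) ≈ 0.723.

1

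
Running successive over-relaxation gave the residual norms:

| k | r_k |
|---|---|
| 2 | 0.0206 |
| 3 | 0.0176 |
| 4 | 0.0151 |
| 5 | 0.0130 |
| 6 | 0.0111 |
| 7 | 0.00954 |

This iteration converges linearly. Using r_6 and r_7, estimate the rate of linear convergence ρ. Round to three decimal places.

ρ ≈ r_7/r_6 = 0.00954/0.0111 = 0.85946

0.859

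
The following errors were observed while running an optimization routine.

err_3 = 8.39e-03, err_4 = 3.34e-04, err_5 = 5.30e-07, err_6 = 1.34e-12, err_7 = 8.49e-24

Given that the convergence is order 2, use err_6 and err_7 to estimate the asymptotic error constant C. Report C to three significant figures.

4.73

C ≈ err_7 / err_6^2
  = 8.49e-24 / (1.34e-12)^2
  = 8.49e-24 / 1.7956e-24 ≈ 4.7282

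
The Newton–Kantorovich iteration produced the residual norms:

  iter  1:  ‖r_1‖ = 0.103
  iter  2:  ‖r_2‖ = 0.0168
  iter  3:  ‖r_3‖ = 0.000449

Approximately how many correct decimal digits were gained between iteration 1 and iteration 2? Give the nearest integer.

1

Digits gained ≈ log₁₀(‖r_1‖/‖r_2‖) = log₁₀(0.103/0.0168) = log₁₀(6.13095) ≈ 0.788.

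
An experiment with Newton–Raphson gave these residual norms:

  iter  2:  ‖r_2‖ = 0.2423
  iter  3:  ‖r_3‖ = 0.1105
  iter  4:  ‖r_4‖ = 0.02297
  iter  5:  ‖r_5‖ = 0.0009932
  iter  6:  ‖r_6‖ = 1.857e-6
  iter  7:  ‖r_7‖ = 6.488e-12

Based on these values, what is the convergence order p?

2

Consecutive ratios: ‖r_7‖/‖r_6‖ = 6.488e-12/1.857e-6 = 3.49381e-06, ‖r_6‖/‖r_5‖ = 1.857e-6/0.0009932 = 0.00186971.
p ≈ ln(3.49381e-06)/ln(0.00186971) = -12.5645/-6.2820 ≈ 2.00.
So the convergence is quadratic (order 2).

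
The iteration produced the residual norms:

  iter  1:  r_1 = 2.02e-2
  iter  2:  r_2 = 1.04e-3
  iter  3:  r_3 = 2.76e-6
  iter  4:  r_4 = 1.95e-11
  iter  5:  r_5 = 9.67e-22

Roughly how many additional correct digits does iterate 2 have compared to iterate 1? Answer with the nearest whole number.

1

Digits gained ≈ log₁₀(r_1/r_2) = log₁₀(2.02e-2/1.04e-3) = log₁₀(19.4231) ≈ 1.288.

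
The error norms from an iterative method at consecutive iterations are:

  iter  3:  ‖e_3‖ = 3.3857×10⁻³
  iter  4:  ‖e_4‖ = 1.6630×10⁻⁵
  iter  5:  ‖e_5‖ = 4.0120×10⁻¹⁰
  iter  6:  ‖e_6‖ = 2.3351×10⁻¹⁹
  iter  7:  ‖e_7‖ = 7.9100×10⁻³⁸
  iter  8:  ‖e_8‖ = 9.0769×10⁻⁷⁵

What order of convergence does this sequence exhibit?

2

Consecutive ratios: ‖e_8‖/‖e_7‖ = 9.0769×10⁻⁷⁵/7.9100×10⁻³⁸ = 1.14752e-37, ‖e_7‖/‖e_6‖ = 7.9100×10⁻³⁸/2.3351×10⁻¹⁹ = 3.38744e-19.
p ≈ ln(1.14752e-37)/ln(3.38744e-19) = -85.0580/-42.5290 ≈ 2.00.
So the convergence is quadratic (order 2).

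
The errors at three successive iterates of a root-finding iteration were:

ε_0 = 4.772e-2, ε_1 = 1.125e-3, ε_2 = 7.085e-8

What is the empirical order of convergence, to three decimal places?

2.581

p ≈ ln(ε_2/ε_1) / ln(ε_1/ε_0)
  = ln(7.085e-8/1.125e-3) / ln(1.125e-3/4.772e-2)
  = ln(6.29778e-05) / ln(0.023575)
  = -9.672728 / -3.747568 ≈ 2.581068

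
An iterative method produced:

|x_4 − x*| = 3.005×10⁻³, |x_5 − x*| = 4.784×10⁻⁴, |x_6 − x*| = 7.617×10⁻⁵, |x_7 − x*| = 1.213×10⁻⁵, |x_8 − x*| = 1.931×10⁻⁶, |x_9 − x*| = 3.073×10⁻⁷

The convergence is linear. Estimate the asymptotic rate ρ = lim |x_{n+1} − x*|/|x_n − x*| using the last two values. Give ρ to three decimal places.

ρ ≈ |x_9 − x*|/|x_8 − x*| = 3.073×10⁻⁷/1.931×10⁻⁶ = 0.15914

0.159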